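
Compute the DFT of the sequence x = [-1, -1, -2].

X[k] = Σ(n=0 to 2) x[n] · ω_3^(nk)
where ω_3 = e^(-2πi/3)

Computing each X[k]:
X[0] = -4
X[1] = 0.5000-0.8660i
X[2] = 0.5000+0.8660i

X = [-4, 0.5000-0.8660i, 0.5000+0.8660i]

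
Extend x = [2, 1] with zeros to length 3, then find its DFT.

Original 2-point DFT: [3, 1]
Zero-padded 3-point DFT provides frequency interpolation.

DFT_3([x, 0, ...]) = [3, 1.5000-0.8660i, 1.5000+0.8660i]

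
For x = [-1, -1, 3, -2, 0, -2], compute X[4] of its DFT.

X[4] = Σ(n=0 to 5) x[n] · ω_6^(4n) where ω_6 = e^(-2πi/6)
= (-1)·ω_6^0 + (-1)·ω_6^4 + (3)·ω_6^8 + (-2)·ω_6^12 + (0)·ω_6^16 + (-2)·ω_6^20

X[4] = -3.0000-1.7321i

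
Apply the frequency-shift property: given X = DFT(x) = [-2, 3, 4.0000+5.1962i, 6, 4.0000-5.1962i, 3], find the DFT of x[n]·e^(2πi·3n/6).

Modulation property: DFT(ω_6^(-3n)·x[n]) = X[(k-3) mod 6], so circularly shift X by 3 positions.

X[k-3] = [6, 4.0000-5.1962i, 3, -2, 3, 4.0000+5.1962i]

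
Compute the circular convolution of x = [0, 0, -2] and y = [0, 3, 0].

(x ⊛ y)[n] = Σ(m=0 to 2) x[m] · y[(n-m) mod 3]

Computing each output sample:
(x ⊛ y)[0] = -6
(x ⊛ y)[1] = 0
(x ⊛ y)[2] = 0

x ⊛ y = [-6, 0, 0]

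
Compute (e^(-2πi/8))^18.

Since ω_8^8 = 1, powers reduce modulo 8.
18 mod 8 = 2
So ω_8^18 = ω_8^2 = e^(-2πi·2/8)

ω_8^18 = ω_8^2 = -1i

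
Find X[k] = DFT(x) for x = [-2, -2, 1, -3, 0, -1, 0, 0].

X[k] = Σ(n=0 to 7) x[n] · ω_8^(nk)
where ω_8 = e^(-2πi/8)

Computing each X[k]:
X[0] = -7
X[1] = -0.5858+1.8284i
X[2] = -3
X[3] = -3.4142+3.8284i
X[4] = 5
X[5] = -3.4142-3.8284i
X[6] = -3
X[7] = -0.5858-1.8284i

X = [-7, -0.5858+1.8284i, -3, -3.4142+3.8284i, 5, -3.4142-3.8284i, -3, -0.5858-1.8284i]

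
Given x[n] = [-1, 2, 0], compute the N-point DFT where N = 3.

X[k] = Σ(n=0 to 2) x[n] · ω_3^(nk)
where ω_3 = e^(-2πi/3)

Computing each X[k]:
X[0] = 1
X[1] = -2.0000-1.7321i
X[2] = -2.0000+1.7321i

X = [1, -2.0000-1.7321i, -2.0000+1.7321i]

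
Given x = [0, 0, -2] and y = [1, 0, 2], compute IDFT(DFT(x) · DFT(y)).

(x ⊛ y)[n] = Σ(m=0 to 2) x[m] · y[(n-m) mod 3]

Computing each output sample:
(x ⊛ y)[0] = 0
(x ⊛ y)[1] = -4
(x ⊛ y)[2] = -2

x ⊛ y = [0, -4, -2]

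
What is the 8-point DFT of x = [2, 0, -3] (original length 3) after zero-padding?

Original 3-point DFT: [-1, 3.5000-2.5981i, 3.5000+2.5981i]
Zero-padded 8-point DFT provides frequency interpolation.

DFT_8([x, 0, ...]) = [-1, 2+3i, 5, 2-3i, -1, 2+3i, 5, 2-3i]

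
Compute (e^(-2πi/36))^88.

Since ω_36^36 = 1, powers reduce modulo 36.
88 mod 36 = 16
So ω_36^88 = ω_36^16 = e^(-2πi·16/36)

ω_36^88 = ω_36^16 = -0.9397-0.3420i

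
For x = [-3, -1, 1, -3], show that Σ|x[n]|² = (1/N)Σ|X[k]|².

Time domain:
Σ|x[n]|² = |-3|² + |-1|² + |1|² + |-3|² = 20.0000

Frequency domain:
(1/4)Σ|X[k]|² = (1/4)(|-6|² + |-4-2i|² + |2|² + |-4+2i|²) = (1/4)·80.0000 = 20.0000

Both sides agree, confirming Parseval's theorem.

Σ|x[n]|² = (1/N)Σ|X[k]|² = 20.0000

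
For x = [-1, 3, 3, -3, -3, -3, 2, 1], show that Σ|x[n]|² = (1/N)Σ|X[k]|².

Time domain:
Σ|x[n]|² = |-1|² + |3|² + |3|² + |-3|² + |-3|² + |-3|² + |2|² + |1|² = 51.0000

Frequency domain:
(1/8)Σ|X[k]|² = (1/8)(|-1|² + |9.0711-2.4142i|² + |-9-2i|² + |-5.0711-0.4142i|² + |3|² + |-5.0711+0.4142i|² + |-9+2i|² + |9.0711+2.4142i|²) = (1/8)·408.0000 = 51.0000

Both sides agree, confirming Parseval's theorem.

Σ|x[n]|² = (1/N)Σ|X[k]|² = 51.0000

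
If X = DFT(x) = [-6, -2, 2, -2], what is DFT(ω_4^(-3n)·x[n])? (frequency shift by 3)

Modulation property: DFT(ω_4^(-3n)·x[n]) = X[(k-3) mod 4], so circularly shift X by 3 positions.

X[k-3] = [-2, 2, -2, -6]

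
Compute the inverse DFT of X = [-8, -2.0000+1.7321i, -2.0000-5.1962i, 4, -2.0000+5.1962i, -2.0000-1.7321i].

x[n] = (1/6) Σ(k=0 to 5) X[k] · e^(2πikn/6)

Computing each x[n]:
x[0] = -2
x[1] = -1
x[2] = -2
x[3] = -2
x[4] = 2
x[5] = -3

x = [-2, -1, -2, -2, 2, -3]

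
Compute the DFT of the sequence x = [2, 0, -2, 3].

X[k] = Σ(n=0 to 3) x[n] · ω_4^(nk)
where ω_4 = e^(-2πi/4)

Computing each X[k]:
X[0] = 3
X[1] = 4+3i
X[2] = -3
X[3] = 4-3i

X = [3, 4+3i, -3, 4-3i]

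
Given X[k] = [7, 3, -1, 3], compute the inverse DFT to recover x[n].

x[n] = (1/4) Σ(k=0 to 3) X[k] · e^(2πikn/4)

Computing each x[n]:
x[0] = 3
x[1] = 2
x[2] = 0
x[3] = 2

x = [3, 2, 0, 2]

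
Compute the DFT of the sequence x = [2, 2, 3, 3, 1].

X[k] = Σ(n=0 to 4) x[n] · ω_5^(nk)
where ω_5 = e^(-2πi/5)

Computing each X[k]:
X[0] = 11
X[1] = -1.9271-0.9511i
X[2] = 1.4271-0.5878i
X[3] = 1.4271+0.5878i
X[4] = -1.9271+0.9511i

X = [11, -1.9271-0.9511i, 1.4271-0.5878i, 1.4271+0.5878i, -1.9271+0.9511i]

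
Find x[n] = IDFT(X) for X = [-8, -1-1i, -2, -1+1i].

x[n] = (1/4) Σ(k=0 to 3) X[k] · e^(2πikn/4)

Computing each x[n]:
x[0] = -3
x[1] = -1
x[2] = -2
x[3] = -2

x = [-3, -1, -2, -2]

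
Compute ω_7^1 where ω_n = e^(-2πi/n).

ω_7^1 = e^(-2πi·1/7)
= cos(-2π·1/7) + i·sin(-2π·1/7)
= cos(-2π/7) + i·sin(-2π/7)

ω_7^1 = cos(-2π/7) + i·sin(-2π/7) = 0.6235-0.7818i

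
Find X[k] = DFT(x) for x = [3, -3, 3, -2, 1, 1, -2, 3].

X[k] = Σ(n=0 to 7) x[n] · ω_8^(nk)
where ω_8 = e^(-2πi/8)

Computing each X[k]:
X[0] = 4
X[1] = 2.7071+1.3640i
X[2] = 3+3i
X[3] = 1.2929+11.3640i
X[4] = 6
X[5] = 1.2929-11.3640i
X[6] = 3-3i
X[7] = 2.7071-1.3640i

X = [4, 2.7071+1.3640i, 3+3i, 1.2929+11.3640i, 6, 1.2929-11.3640i, 3-3i, 2.7071-1.3640i]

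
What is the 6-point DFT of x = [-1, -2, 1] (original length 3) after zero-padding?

Original 3-point DFT: [-2, -0.5000+2.5981i, -0.5000-2.5981i]
Zero-padded 6-point DFT provides frequency interpolation.

DFT_6([x, 0, ...]) = [-2, -2.5000+0.8660i, -0.5000+2.5981i, 2, -0.5000-2.5981i, -2.5000-0.8660i]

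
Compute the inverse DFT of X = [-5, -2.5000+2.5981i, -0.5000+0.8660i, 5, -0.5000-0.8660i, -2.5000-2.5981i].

x[n] = (1/6) Σ(k=0 to 5) X[k] · e^(2πikn/6)

Computing each x[n]:
x[0] = -1
x[1] = -3
x[2] = 0
x[3] = -1
x[4] = 1
x[5] = -1

x = [-1, -3, 0, -1, 1, -1]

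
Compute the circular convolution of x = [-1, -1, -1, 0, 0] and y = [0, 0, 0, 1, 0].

(x ⊛ y)[n] = Σ(m=0 to 4) x[m] · y[(n-m) mod 5]

Computing each output sample:
(x ⊛ y)[0] = -1
(x ⊛ y)[1] = 0
(x ⊛ y)[2] = 0
(x ⊛ y)[3] = -1
(x ⊛ y)[4] = -1

x ⊛ y = [-1, 0, 0, -1, -1]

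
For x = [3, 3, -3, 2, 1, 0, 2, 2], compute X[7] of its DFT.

X[7] = Σ(n=0 to 7) x[n] · ω_8^(7n) where ω_8 = e^(-2πi/8)
= (3)·ω_8^0 + (3)·ω_8^7 + (-3)·ω_8^14 + (2)·ω_8^21 + (1)·ω_8^28 + (0)·ω_8^35 + (2)·ω_8^42 + (2)·ω_8^49

X[7] = 4.1213-2.8787i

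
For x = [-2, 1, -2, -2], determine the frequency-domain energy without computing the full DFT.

Parseval: Σ|x[n]|² = (1/N)Σ|X[k]|², so Σ|X[k]|² = N·Σ|x[n]|² = 4·13.0000

Σ|X[k]|² = N·Σ|x[n]|² = 4·13.0000 = 52.0000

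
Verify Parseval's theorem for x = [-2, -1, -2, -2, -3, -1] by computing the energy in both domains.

Time domain:
Σ|x[n]|² = |-2|² + |-1|² + |-2|² + |-2|² + |-3|² + |-1|² = 23.0000

Frequency domain:
(1/6)Σ|X[k]|² = (1/6)(|-11|² + |1.5000-0.8660i|² + |-0.5000+0.8660i|² + |-3|² + |-0.5000-0.8660i|² + |1.5000+0.8660i|²) = (1/6)·138.0000 = 23.0000

Both sides agree, confirming Parseval's theorem.

Σ|x[n]|² = (1/N)Σ|X[k]|² = 23.0000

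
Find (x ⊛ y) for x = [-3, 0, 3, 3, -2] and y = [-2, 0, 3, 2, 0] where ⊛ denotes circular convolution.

(x ⊛ y)[n] = Σ(m=0 to 4) x[m] · y[(n-m) mod 5]

Computing each output sample:
(x ⊛ y)[0] = 21
(x ⊛ y)[1] = 0
(x ⊛ y)[2] = -19
(x ⊛ y)[3] = -12
(x ⊛ y)[4] = 13

x ⊛ y = [21, 0, -19, -12, 13]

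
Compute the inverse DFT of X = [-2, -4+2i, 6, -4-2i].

x[n] = (1/4) Σ(k=0 to 3) X[k] · e^(2πikn/4)

Computing each x[n]:
x[0] = -1
x[1] = -3
x[2] = 3
x[3] = -1

x = [-1, -3, 3, -1]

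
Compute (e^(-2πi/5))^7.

Since ω_5^5 = 1, powers reduce modulo 5.
7 mod 5 = 2
So ω_5^7 = ω_5^2 = e^(-2πi·2/5)

ω_5^7 = ω_5^2 = -0.8090-0.5878i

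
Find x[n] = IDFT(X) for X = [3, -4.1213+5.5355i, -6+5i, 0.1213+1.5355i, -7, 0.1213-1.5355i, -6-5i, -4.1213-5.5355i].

x[n] = (1/8) Σ(k=0 to 7) X[k] · e^(2πikn/8)

Computing each x[n]:
x[0] = -3
x[1] = -2
x[2] = 0
x[3] = 2
x[4] = -1
x[5] = 2
x[6] = 2
x[7] = 3

x = [-3, -2, 0, 2, -1, 2, 2, 3]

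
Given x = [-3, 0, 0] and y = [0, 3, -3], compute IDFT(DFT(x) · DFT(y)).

(x ⊛ y)[n] = Σ(m=0 to 2) x[m] · y[(n-m) mod 3]

Computing each output sample:
(x ⊛ y)[0] = 0
(x ⊛ y)[1] = -9
(x ⊛ y)[2] = 9

x ⊛ y = [0, -9, 9]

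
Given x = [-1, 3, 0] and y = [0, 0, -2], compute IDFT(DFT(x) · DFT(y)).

(x ⊛ y)[n] = Σ(m=0 to 2) x[m] · y[(n-m) mod 3]

Computing each output sample:
(x ⊛ y)[0] = -6
(x ⊛ y)[1] = 0
(x ⊛ y)[2] = 2

x ⊛ y = [-6, 0, 2]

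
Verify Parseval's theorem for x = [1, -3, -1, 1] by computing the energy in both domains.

Time domain:
Σ|x[n]|² = |1|² + |-3|² + |-1|² + |1|² = 12.0000

Frequency domain:
(1/4)Σ|X[k]|² = (1/4)(|-2|² + |2+4i|² + |2|² + |2-4i|²) = (1/4)·48.0000 = 12.0000

Both sides agree, confirming Parseval's theorem.

Σ|x[n]|² = (1/N)Σ|X[k]|² = 12.0000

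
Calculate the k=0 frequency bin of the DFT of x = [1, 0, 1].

X[0] = Σ(n=0 to 2) x[n] · ω_3^0 = Σ x[n]
= (1) + (0) + (1)

X[0] = 2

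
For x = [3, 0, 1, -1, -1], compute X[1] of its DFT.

X[1] = Σ(n=0 to 4) x[n] · ω_5^(1n) where ω_5 = e^(-2πi/5)
= (3)·ω_5^0 + (0)·ω_5^1 + (1)·ω_5^2 + (-1)·ω_5^3 + (-1)·ω_5^4

X[1] = 2.6910-2.1266i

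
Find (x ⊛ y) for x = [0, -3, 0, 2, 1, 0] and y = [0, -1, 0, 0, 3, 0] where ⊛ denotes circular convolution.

(x ⊛ y)[n] = Σ(m=0 to 5) x[m] · y[(n-m) mod 6]

Computing each output sample:
(x ⊛ y)[0] = 0
(x ⊛ y)[1] = 6
(x ⊛ y)[2] = 6
(x ⊛ y)[3] = 0
(x ⊛ y)[4] = -2
(x ⊛ y)[5] = -10

x ⊛ y = [0, 6, 6, 0, -2, -10]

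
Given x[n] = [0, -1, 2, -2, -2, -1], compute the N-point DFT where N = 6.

X[k] = Σ(n=0 to 5) x[n] · ω_6^(nk)
where ω_6 = e^(-2πi/6)

Computing each X[k]:
X[0] = -4
X[1] = 1.0000-3.4641i
X[2] = -1.0000+3.4641i
X[3] = 4
X[4] = -1.0000-3.4641i
X[5] = 1.0000+3.4641i

X = [-4, 1.0000-3.4641i, -1.0000+3.4641i, 4, -1.0000-3.4641i, 1.0000+3.4641i]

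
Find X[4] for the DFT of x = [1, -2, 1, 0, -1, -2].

X[4] = Σ(n=0 to 5) x[n] · ω_6^(4n) where ω_6 = e^(-2πi/6)
= (1)·ω_6^0 + (-2)·ω_6^4 + (1)·ω_6^8 + (0)·ω_6^12 + (-1)·ω_6^16 + (-2)·ω_6^20

X[4] = 3.0000-1.7321i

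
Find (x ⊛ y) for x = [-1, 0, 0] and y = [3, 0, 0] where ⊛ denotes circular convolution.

(x ⊛ y)[n] = Σ(m=0 to 2) x[m] · y[(n-m) mod 3]

Computing each output sample:
(x ⊛ y)[0] = -3
(x ⊛ y)[1] = 0
(x ⊛ y)[2] = 0

x ⊛ y = [-3, 0, 0]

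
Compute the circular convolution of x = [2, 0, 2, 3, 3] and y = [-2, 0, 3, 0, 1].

(x ⊛ y)[n] = Σ(m=0 to 4) x[m] · y[(n-m) mod 5]

Computing each output sample:
(x ⊛ y)[0] = 5
(x ⊛ y)[1] = 11
(x ⊛ y)[2] = 5
(x ⊛ y)[3] = -3
(x ⊛ y)[4] = 2

x ⊛ y = [5, 11, 5, -3, 2]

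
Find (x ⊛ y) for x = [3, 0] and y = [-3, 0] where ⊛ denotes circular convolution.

(x ⊛ y)[n] = Σ(m=0 to 1) x[m] · y[(n-m) mod 2]

Computing each output sample:
(x ⊛ y)[0] = -9
(x ⊛ y)[1] = 0

x ⊛ y = [-9, 0]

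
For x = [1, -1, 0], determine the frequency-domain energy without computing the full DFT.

Parseval: Σ|x[n]|² = (1/N)Σ|X[k]|², so Σ|X[k]|² = N·Σ|x[n]|² = 3·2.0000

Σ|X[k]|² = N·Σ|x[n]|² = 3·2.0000 = 6.0000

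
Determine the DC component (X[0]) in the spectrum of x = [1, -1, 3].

X[0] = Σ(n=0 to 2) x[n] · ω_3^0 = Σ x[n]
= (1) + (-1) + (3)

X[0] = 3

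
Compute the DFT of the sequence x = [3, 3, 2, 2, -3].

X[k] = Σ(n=0 to 4) x[n] · ω_5^(nk)
where ω_5 = e^(-2πi/5)

Computing each X[k]:
X[0] = 7
X[1] = -0.2361-5.7063i
X[2] = 4.2361-3.5267i
X[3] = 4.2361+3.5267i
X[4] = -0.2361+5.7063i

X = [7, -0.2361-5.7063i, 4.2361-3.5267i, 4.2361+3.5267i, -0.2361+5.7063i]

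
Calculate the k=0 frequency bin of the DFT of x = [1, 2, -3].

X[0] = Σ(n=0 to 2) x[n] · ω_3^0 = Σ x[n]
= (1) + (2) + (-3)

X[0] = 0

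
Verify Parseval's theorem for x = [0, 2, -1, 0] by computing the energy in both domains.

Time domain:
Σ|x[n]|² = |0|² + |2|² + |-1|² + |0|² = 5.0000

Frequency domain:
(1/4)Σ|X[k]|² = (1/4)(|1|² + |1-2i|² + |-3|² + |1+2i|²) = (1/4)·20.0000 = 5.0000

Both sides agree, confirming Parseval's theorem.

Σ|x[n]|² = (1/N)Σ|X[k]|² = 5.0000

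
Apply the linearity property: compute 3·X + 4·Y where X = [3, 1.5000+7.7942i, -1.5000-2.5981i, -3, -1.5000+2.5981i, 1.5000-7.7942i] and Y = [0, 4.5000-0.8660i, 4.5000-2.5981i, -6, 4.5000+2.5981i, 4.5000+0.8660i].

By linearity: DFT(3x + 4y) = 3·DFT(x) + 4·DFT(y)
= 3·[3, 1.5000+7.7942i, -1.5000-2.5981i, -3, -1.5000+2.5981i, 1.5000-7.7942i] + 4·[0, 4.5000-0.8660i, 4.5000-2.5981i, -6, 4.5000+2.5981i, 4.5000+0.8660i]

Computing element-wise:
Z[0] = 3·(3) + 4·(0) = 9
Z[1] = 3·(1.5000+7.7942i) + 4·(4.5000-0.8660i) = 22.5000+19.9186i
Z[2] = 3·(-1.5000-2.5981i) + 4·(4.5000-2.5981i) = 13.5000-18.1867i
Z[3] = 3·(-3) + 4·(-6) = -33
Z[4] = 3·(-1.5000+2.5981i) + 4·(4.5000+2.5981i) = 13.5000+18.1867i
Z[5] = 3·(1.5000-7.7942i) + 4·(4.5000+0.8660i) = 22.5000-19.9186i

DFT(3x + 4y) = 3·X + 4·Y = [9, 22.5000+19.9186i, 13.5000-18.1867i, -33, 13.5000+18.1867i, 22.5000-19.9186i]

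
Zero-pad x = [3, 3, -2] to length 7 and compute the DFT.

Original 3-point DFT: [4, 2.5000-4.3301i, 2.5000+4.3301i]
Zero-padded 7-point DFT provides frequency interpolation.

DFT_7([x, 0, ...]) = [4, 5.3155-0.3956i, 4.1344-3.7926i, -0.9499-2.8653i, -0.9499+2.8653i, 4.1344+3.7926i, 5.3155+0.3956i]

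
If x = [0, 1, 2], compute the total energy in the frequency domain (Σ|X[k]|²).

Parseval: Σ|x[n]|² = (1/N)Σ|X[k]|², so Σ|X[k]|² = N·Σ|x[n]|² = 3·5.0000

Σ|X[k]|² = N·Σ|x[n]|² = 3·5.0000 = 15.0000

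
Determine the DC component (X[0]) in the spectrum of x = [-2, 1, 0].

X[0] = Σ(n=0 to 2) x[n] · ω_3^0 = Σ x[n]
= (-2) + (1) + (0)

X[0] = -1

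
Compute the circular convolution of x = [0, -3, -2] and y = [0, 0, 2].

(x ⊛ y)[n] = Σ(m=0 to 2) x[m] · y[(n-m) mod 3]

Computing each output sample:
(x ⊛ y)[0] = -6
(x ⊛ y)[1] = -4
(x ⊛ y)[2] = 0

x ⊛ y = [-6, -4, 0]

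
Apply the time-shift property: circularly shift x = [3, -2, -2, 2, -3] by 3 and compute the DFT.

Time shift by 3: X_shifted[k] = ω_5^(3k) · X[k]
Shifted x = [-2, 2, -3, 3, -2]

DFT(x[n-3]) = [-2, -2.0000-0.2775i, -2.0000-8.0575i, -2.0000+8.0575i, -2.0000+0.2775i]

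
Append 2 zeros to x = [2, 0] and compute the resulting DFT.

Original 2-point DFT: [2, 2]
Zero-padded 4-point DFT provides frequency interpolation.

DFT_4([x, 0, ...]) = [2, 2, 2, 2]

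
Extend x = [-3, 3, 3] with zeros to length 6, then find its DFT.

Original 3-point DFT: [3, -6, -6]
Zero-padded 6-point DFT provides frequency interpolation.

DFT_6([x, 0, ...]) = [3, -3.0000-5.1962i, -6, -3, -6, -3.0000+5.1962i]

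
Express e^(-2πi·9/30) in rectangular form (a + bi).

ω_30^9 = e^(-2πi·9/30)
= cos(-2π·9/30) + i·sin(-2π·9/30)
= cos(-18π/30) + i·sin(-18π/30)

ω_30^9 = cos(-18π/30) + i·sin(-18π/30) = -0.3090-0.9511i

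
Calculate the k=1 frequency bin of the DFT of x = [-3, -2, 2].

X[1] = Σ(n=0 to 2) x[n] · ω_3^(1n) where ω_3 = e^(-2πi/3)
= (-3)·ω_3^0 + (-2)·ω_3^1 + (2)·ω_3^2

X[1] = -3.0000+3.4641i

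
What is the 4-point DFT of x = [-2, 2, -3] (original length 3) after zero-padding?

Original 3-point DFT: [-3, -1.5000-4.3301i, -1.5000+4.3301i]
Zero-padded 4-point DFT provides frequency interpolation.

DFT_4([x, 0, ...]) = [-3, 1-2i, -7, 1+2i]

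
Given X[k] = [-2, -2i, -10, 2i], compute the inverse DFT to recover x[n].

x[n] = (1/4) Σ(k=0 to 3) X[k] · e^(2πikn/4)

Computing each x[n]:
x[0] = -3
x[1] = 3
x[2] = -3
x[3] = 1

x = [-3, 3, -3, 1]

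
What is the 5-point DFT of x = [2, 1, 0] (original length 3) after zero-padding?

Original 3-point DFT: [3, 1.5000-0.8660i, 1.5000+0.8660i]
Zero-padded 5-point DFT provides frequency interpolation.

DFT_5([x, 0, ...]) = [3, 2.3090-0.9511i, 1.1910-0.5878i, 1.1910+0.5878i, 2.3090+0.9511i]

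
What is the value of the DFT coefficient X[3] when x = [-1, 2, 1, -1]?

X[3] = Σ(n=0 to 3) x[n] · ω_4^(3n) where ω_4 = e^(-2πi/4)
= (-1)·ω_4^0 + (2)·ω_4^3 + (1)·ω_4^6 + (-1)·ω_4^9

X[3] = -2+3i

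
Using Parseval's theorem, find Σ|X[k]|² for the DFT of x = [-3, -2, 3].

Parseval: Σ|x[n]|² = (1/N)Σ|X[k]|², so Σ|X[k]|² = N·Σ|x[n]|² = 3·22.0000

Σ|X[k]|² = N·Σ|x[n]|² = 3·22.0000 = 66.0000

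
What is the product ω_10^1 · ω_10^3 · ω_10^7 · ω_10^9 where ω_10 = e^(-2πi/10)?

The primitive 10th roots of unity are ω_10^k for k coprime to 10: k ∈ {1, 3, 7, 9}
Their product equals the constant term of the cyclotomic polynomial Φ_10(x) up to sign.
For n ≥ 3, the product of all primitive nth roots of unity is 1. (For n=1 it is 1; for n=2 it is -1.)

1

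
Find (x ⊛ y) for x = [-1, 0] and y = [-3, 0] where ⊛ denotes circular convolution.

(x ⊛ y)[n] = Σ(m=0 to 1) x[m] · y[(n-m) mod 2]

Computing each output sample:
(x ⊛ y)[0] = 3
(x ⊛ y)[1] = 0

x ⊛ y = [3, 0]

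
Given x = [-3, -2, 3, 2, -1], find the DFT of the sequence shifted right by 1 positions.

Time shift by 1: X_shifted[k] = ω_5^(1k) · X[k]
Shifted x = [-1, -3, -2, 3, 2]

DFT(x[n-1]) = [-1, -2.1180+7.6942i, 0.1180-1.8164i, 0.1180+1.8164i, -2.1180-7.6942i]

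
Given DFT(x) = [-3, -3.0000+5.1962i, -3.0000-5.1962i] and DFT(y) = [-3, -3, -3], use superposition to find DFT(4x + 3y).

By linearity: DFT(4x + 3y) = 4·DFT(x) + 3·DFT(y)
= 4·[-3, -3.0000+5.1962i, -3.0000-5.1962i] + 3·[-3, -3, -3]

Computing element-wise:
Z[0] = 4·(-3) + 3·(-3) = -21
Z[1] = 4·(-3.0000+5.1962i) + 3·(-3) = -21.0000+20.7848i
Z[2] = 4·(-3.0000-5.1962i) + 3·(-3) = -21.0000-20.7848i

DFT(4x + 3y) = 4·X + 3·Y = [-21, -21.0000+20.7848i, -21.0000-20.7848i]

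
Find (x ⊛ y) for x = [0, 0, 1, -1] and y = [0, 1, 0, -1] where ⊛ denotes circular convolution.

(x ⊛ y)[n] = Σ(m=0 to 3) x[m] · y[(n-m) mod 4]

Computing each output sample:
(x ⊛ y)[0] = -1
(x ⊛ y)[1] = -1
(x ⊛ y)[2] = 1
(x ⊛ y)[3] = 1

x ⊛ y = [-1, -1, 1, 1]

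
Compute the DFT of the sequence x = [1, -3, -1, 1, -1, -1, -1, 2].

X[k] = Σ(n=0 to 7) x[n] · ω_8^(nk)
where ω_8 = e^(-2πi/8)

Computing each X[k]:
X[0] = -3
X[1] = 1.2929+2.1213i
X[2] = 2+7i
X[3] = 2.7071+2.1213i
X[4] = -1
X[5] = 2.7071-2.1213i
X[6] = 2-7i
X[7] = 1.2929-2.1213i

X = [-3, 1.2929+2.1213i, 2+7i, 2.7071+2.1213i, -1, 2.7071-2.1213i, 2-7i, 1.2929-2.1213i]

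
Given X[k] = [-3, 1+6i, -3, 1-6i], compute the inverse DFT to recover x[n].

x[n] = (1/4) Σ(k=0 to 3) X[k] · e^(2πikn/4)

Computing each x[n]:
x[0] = -1
x[1] = -3
x[2] = -2
x[3] = 3

x = [-1, -3, -2, 3]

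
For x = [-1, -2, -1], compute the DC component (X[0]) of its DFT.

X[0] = Σ(n=0 to 2) x[n] · ω_3^0 = Σ x[n]
= (-1) + (-2) + (-1)

X[0] = -4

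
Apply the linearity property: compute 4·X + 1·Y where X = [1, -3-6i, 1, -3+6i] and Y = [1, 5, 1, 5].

By linearity: DFT(4x + 1y) = 4·DFT(x) + 1·DFT(y)
= 4·[1, -3-6i, 1, -3+6i] + 1·[1, 5, 1, 5]

Computing element-wise:
Z[0] = 4·(1) + 1·(1) = 5
Z[1] = 4·(-3-6i) + 1·(5) = -7-24i
Z[2] = 4·(1) + 1·(1) = 5
Z[3] = 4·(-3+6i) + 1·(5) = -7+24i

DFT(4x + 1y) = 4·X + 1·Y = [5, -7-24i, 5, -7+24i]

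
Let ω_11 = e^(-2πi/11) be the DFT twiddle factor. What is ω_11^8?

ω_11^8 = e^(-2πi·8/11)
= cos(-2π·8/11) + i·sin(-2π·8/11)
= cos(-16π/11) + i·sin(-16π/11)

ω_11^8 = cos(-16π/11) + i·sin(-16π/11) = -0.1423+0.9898i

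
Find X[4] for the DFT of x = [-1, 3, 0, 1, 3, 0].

X[4] = Σ(n=0 to 5) x[n] · ω_6^(4n) where ω_6 = e^(-2πi/6)
= (-1)·ω_6^0 + (3)·ω_6^4 + (0)·ω_6^8 + (1)·ω_6^12 + (3)·ω_6^16 + (0)·ω_6^20

X[4] = -3.0000+5.1962i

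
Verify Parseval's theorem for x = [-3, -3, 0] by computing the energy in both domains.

Time domain:
Σ|x[n]|² = |-3|² + |-3|² + |0|² = 18.0000

Frequency domain:
(1/3)Σ|X[k]|² = (1/3)(|-6|² + |-1.5000+2.5981i|² + |-1.5000-2.5981i|²) = (1/3)·54.0000 = 18.0000

Both sides agree, confirming Parseval's theorem.

Σ|x[n]|² = (1/N)Σ|X[k]|² = 18.0000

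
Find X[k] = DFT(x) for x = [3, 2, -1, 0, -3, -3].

X[k] = Σ(n=0 to 5) x[n] · ω_6^(nk)
where ω_6 = e^(-2πi/6)

Computing each X[k]:
X[0] = -2
X[1] = 4.5000-6.0622i
X[2] = 5.5000-2.5981i
X[3] = 0
X[4] = 5.5000+2.5981i
X[5] = 4.5000+6.0622i

X = [-2, 4.5000-6.0622i, 5.5000-2.5981i, 0, 5.5000+2.5981i, 4.5000+6.0622i]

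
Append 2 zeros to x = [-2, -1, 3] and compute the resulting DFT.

Original 3-point DFT: [0, -3.0000+3.4641i, -3.0000-3.4641i]
Zero-padded 5-point DFT provides frequency interpolation.

DFT_5([x, 0, ...]) = [0, -4.7361-0.8123i, -0.2639+3.4410i, -0.2639-3.4410i, -4.7361+0.8123i]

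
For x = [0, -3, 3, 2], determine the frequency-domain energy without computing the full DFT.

Parseval: Σ|x[n]|² = (1/N)Σ|X[k]|², so Σ|X[k]|² = N·Σ|x[n]|² = 4·22.0000

Σ|X[k]|² = N·Σ|x[n]|² = 4·22.0000 = 88.0000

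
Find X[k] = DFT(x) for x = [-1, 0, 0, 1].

X[k] = Σ(n=0 to 3) x[n] · ω_4^(nk)
where ω_4 = e^(-2πi/4)

Computing each X[k]:
X[0] = 0
X[1] = -1+1i
X[2] = -2
X[3] = -1-1i

X = [0, -1+1i, -2, -1-1i]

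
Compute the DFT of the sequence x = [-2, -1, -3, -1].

X[k] = Σ(n=0 to 3) x[n] · ω_4^(nk)
where ω_4 = e^(-2πi/4)

Computing each X[k]:
X[0] = -7
X[1] = 1
X[2] = -3
X[3] = 1

X = [-7, 1, -3, 1]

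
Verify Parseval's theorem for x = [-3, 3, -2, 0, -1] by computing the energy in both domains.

Time domain:
Σ|x[n]|² = |-3|² + |3|² + |-2|² + |0|² + |-1|² = 23.0000

Frequency domain:
(1/5)Σ|X[k]|² = (1/5)(|-3|² + |-0.7639-2.6287i|² + |-5.2361-4.2533i|² + |-5.2361+4.2533i|² + |-0.7639+2.6287i|²) = (1/5)·115.0000 = 23.0000

Both sides agree, confirming Parseval's theorem.

Σ|x[n]|² = (1/N)Σ|X[k]|² = 23.0000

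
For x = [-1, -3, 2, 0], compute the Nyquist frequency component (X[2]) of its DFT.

X[2] = Σ(n=0 to 3) x[n] · ω_4^(2n) where ω_4 = e^(-2πi/4)
= (-1)·ω_4^0 + (-3)·ω_4^2 + (2)·ω_4^4 + (0)·ω_4^6

X[2] = 4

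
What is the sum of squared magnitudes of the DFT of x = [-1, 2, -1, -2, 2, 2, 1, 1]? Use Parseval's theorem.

Parseval: Σ|x[n]|² = (1/N)Σ|X[k]|², so Σ|X[k]|² = N·Σ|x[n]|² = 8·20.0000

Σ|X[k]|² = N·Σ|x[n]|² = 8·20.0000 = 160.0000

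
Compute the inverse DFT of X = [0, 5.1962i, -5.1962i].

x[n] = (1/3) Σ(k=0 to 2) X[k] · e^(2πikn/3)

Computing each x[n]:
x[0] = 0
x[1] = -3
x[2] = 3

x = [0, -3, 3]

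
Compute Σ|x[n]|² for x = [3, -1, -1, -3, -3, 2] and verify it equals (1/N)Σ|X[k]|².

Time domain:
Σ|x[n]|² = |3|² + |-1|² + |-1|² + |-3|² + |-3|² + |2|² = 33.0000

Frequency domain:
(1/6)Σ|X[k]|² = (1/6)(|-3|² + |8.5000+0.8660i|² + |1.5000+4.3301i|² + |1|² + |1.5000-4.3301i|² + |8.5000-0.8660i|²) = (1/6)·198.0000 = 33.0000

Both sides agree, confirming Parseval's theorem.

Σ|x[n]|² = (1/N)Σ|X[k]|² = 33.0000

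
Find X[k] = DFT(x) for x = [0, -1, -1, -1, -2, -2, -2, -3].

X[k] = Σ(n=0 to 7) x[n] · ω_8^(nk)
where ω_8 = e^(-2πi/8)

Computing each X[k]:
X[0] = -12
X[1] = 1.2929-3.1213i
X[2] = 1-1i
X[3] = 2.7071-1.1213i
X[4] = 2
X[5] = 2.7071+1.1213i
X[6] = 1+1i
X[7] = 1.2929+3.1213i

X = [-12, 1.2929-3.1213i, 1-1i, 2.7071-1.1213i, 2, 2.7071+1.1213i, 1+1i, 1.2929+3.1213i]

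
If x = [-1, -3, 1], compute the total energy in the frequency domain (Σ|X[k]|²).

Parseval: Σ|x[n]|² = (1/N)Σ|X[k]|², so Σ|X[k]|² = N·Σ|x[n]|² = 3·11.0000

Σ|X[k]|² = N·Σ|x[n]|² = 3·11.0000 = 33.0000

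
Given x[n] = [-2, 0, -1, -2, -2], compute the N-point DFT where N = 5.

X[k] = Σ(n=0 to 4) x[n] · ω_5^(nk)
where ω_5 = e^(-2πi/5)

Computing each X[k]:
X[0] = -7
X[1] = -0.1910-2.4899i
X[2] = -1.3090-0.2245i
X[3] = -1.3090+0.2245i
X[4] = -0.1910+2.4899i

X = [-7, -0.1910-2.4899i, -1.3090-0.2245i, -1.3090+0.2245i, -0.1910+2.4899i]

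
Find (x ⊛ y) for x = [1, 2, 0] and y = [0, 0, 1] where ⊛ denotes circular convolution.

(x ⊛ y)[n] = Σ(m=0 to 2) x[m] · y[(n-m) mod 3]

Computing each output sample:
(x ⊛ y)[0] = 2
(x ⊛ y)[1] = 0
(x ⊛ y)[2] = 1

x ⊛ y = [2, 0, 1]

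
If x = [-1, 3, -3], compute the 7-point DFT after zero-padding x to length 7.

Original 3-point DFT: [-1, -1.0000-5.1962i, -1.0000+5.1962i]
Zero-padded 7-point DFT provides frequency interpolation.

DFT_7([x, 0, ...]) = [-1, 1.5380+0.5793i, 1.0353-4.2264i, -5.5734-3.6471i, -5.5734+3.6471i, 1.0353+4.2264i, 1.5380-0.5793i]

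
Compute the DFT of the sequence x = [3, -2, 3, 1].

X[k] = Σ(n=0 to 3) x[n] · ω_4^(nk)
where ω_4 = e^(-2πi/4)

Computing each X[k]:
X[0] = 5
X[1] = 3i
X[2] = 7
X[3] = -3i

X = [5, 3i, 7, -3i]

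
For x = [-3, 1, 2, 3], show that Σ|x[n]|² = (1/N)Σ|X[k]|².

Time domain:
Σ|x[n]|² = |-3|² + |1|² + |2|² + |3|² = 23.0000

Frequency domain:
(1/4)Σ|X[k]|² = (1/4)(|3|² + |-5+2i|² + |-5|² + |-5-2i|²) = (1/4)·92.0000 = 23.0000

Both sides agree, confirming Parseval's theorem.

Σ|x[n]|² = (1/N)Σ|X[k]|² = 23.0000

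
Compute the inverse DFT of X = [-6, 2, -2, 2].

x[n] = (1/4) Σ(k=0 to 3) X[k] · e^(2πikn/4)

Computing each x[n]:
x[0] = -1
x[1] = -1
x[2] = -3
x[3] = -1

x = [-1, -1, -3, -1]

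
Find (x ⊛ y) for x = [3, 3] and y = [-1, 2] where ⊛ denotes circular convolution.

(x ⊛ y)[n] = Σ(m=0 to 1) x[m] · y[(n-m) mod 2]

Computing each output sample:
(x ⊛ y)[0] = 3
(x ⊛ y)[1] = 3

x ⊛ y = [3, 3]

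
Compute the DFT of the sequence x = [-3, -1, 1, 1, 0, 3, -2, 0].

X[k] = Σ(n=0 to 7) x[n] · ω_8^(nk)
where ω_8 = e^(-2πi/8)

Computing each X[k]:
X[0] = -1
X[1] = -6.5355-0.8787i
X[2] = -2-1i
X[3] = 0.5355+5.1213i
X[4] = -7
X[5] = 0.5355-5.1213i
X[6] = -2+1i
X[7] = -6.5355+0.8787i

X = [-1, -6.5355-0.8787i, -2-1i, 0.5355+5.1213i, -7, 0.5355-5.1213i, -2+1i, -6.5355+0.8787i]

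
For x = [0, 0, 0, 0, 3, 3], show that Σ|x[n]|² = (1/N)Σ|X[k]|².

Time domain:
Σ|x[n]|² = |0|² + |0|² + |0|² + |0|² + |3|² + |3|² = 18.0000

Frequency domain:
(1/6)Σ|X[k]|² = (1/6)(|6|² + |5.1962i|² + |-3|² + |0|² + |-3|² + |-5.1962i|²) = (1/6)·108.0000 = 18.0000

Both sides agree, confirming Parseval's theorem.

Σ|x[n]|² = (1/N)Σ|X[k]|² = 18.0000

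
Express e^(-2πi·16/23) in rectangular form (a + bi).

ω_23^16 = e^(-2πi·16/23)
= cos(-2π·16/23) + i·sin(-2π·16/23)
= cos(-32π/23) + i·sin(-32π/23)

ω_23^16 = cos(-32π/23) + i·sin(-32π/23) = -0.3349+0.9423i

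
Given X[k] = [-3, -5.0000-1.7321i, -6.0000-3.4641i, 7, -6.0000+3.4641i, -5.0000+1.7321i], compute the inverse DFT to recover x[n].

x[n] = (1/6) Σ(k=0 to 5) X[k] · e^(2πikn/6)

Computing each x[n]:
x[0] = -3
x[1] = 0
x[2] = 2
x[3] = -2
x[4] = 3
x[5] = -3

x = [-3, 0, 2, -2, 3, -3]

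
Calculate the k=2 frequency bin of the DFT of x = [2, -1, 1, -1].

X[2] = Σ(n=0 to 3) x[n] · ω_4^(2n) where ω_4 = e^(-2πi/4)
= (2)·ω_4^0 + (-1)·ω_4^2 + (1)·ω_4^4 + (-1)·ω_4^6

X[2] = 5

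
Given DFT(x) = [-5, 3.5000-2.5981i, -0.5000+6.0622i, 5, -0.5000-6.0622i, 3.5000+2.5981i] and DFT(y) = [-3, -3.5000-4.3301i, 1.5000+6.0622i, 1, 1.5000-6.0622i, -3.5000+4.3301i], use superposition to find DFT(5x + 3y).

By linearity: DFT(5x + 3y) = 5·DFT(x) + 3·DFT(y)
= 5·[-5, 3.5000-2.5981i, -0.5000+6.0622i, 5, -0.5000-6.0622i, 3.5000+2.5981i] + 3·[-3, -3.5000-4.3301i, 1.5000+6.0622i, 1, 1.5000-6.0622i, -3.5000+4.3301i]

Computing element-wise:
Z[0] = 5·(-5) + 3·(-3) = -34
Z[1] = 5·(3.5000-2.5981i) + 3·(-3.5000-4.3301i) = 7.0000-25.9808i
Z[2] = 5·(-0.5000+6.0622i) + 3·(1.5000+6.0622i) = 2.0000+48.4976i
Z[3] = 5·(5) + 3·(1) = 28
Z[4] = 5·(-0.5000-6.0622i) + 3·(1.5000-6.0622i) = 2.0000-48.4976i
Z[5] = 5·(3.5000+2.5981i) + 3·(-3.5000+4.3301i) = 7.0000+25.9808i

DFT(5x + 3y) = 5·X + 3·Y = [-34, 7.0000-25.9808i, 2.0000+48.4976i, 28, 2.0000-48.4976i, 7.0000+25.9808i]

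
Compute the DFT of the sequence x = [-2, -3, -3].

X[k] = Σ(n=0 to 2) x[n] · ω_3^(nk)
where ω_3 = e^(-2πi/3)

Computing each X[k]:
X[0] = -8
X[1] = 1
X[2] = 1

X = [-8, 1, 1]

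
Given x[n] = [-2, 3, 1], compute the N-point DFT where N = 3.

X[k] = Σ(n=0 to 2) x[n] · ω_3^(nk)
where ω_3 = e^(-2πi/3)

Computing each X[k]:
X[0] = 2
X[1] = -4.0000-1.7321i
X[2] = -4.0000+1.7321i

X = [2, -4.0000-1.7321i, -4.0000+1.7321i]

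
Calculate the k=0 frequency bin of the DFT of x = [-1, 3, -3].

X[0] = Σ(n=0 to 2) x[n] · ω_3^0 = Σ x[n]
= (-1) + (3) + (-3)

X[0] = -1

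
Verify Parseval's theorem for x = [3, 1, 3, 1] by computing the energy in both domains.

Time domain:
Σ|x[n]|² = |3|² + |1|² + |3|² + |1|² = 20.0000

Frequency domain:
(1/4)Σ|X[k]|² = (1/4)(|8|² + |0|² + |4|² + |0|²) = (1/4)·80.0000 = 20.0000

Both sides agree, confirming Parseval's theorem.

Σ|x[n]|² = (1/N)Σ|X[k]|² = 20.0000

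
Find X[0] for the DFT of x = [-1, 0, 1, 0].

X[0] = Σ(n=0 to 3) x[n] · ω_4^0 = Σ x[n]
= (-1) + (0) + (1) + (0)

X[0] = 0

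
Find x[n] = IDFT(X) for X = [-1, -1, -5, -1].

x[n] = (1/4) Σ(k=0 to 3) X[k] · e^(2πikn/4)

Computing each x[n]:
x[0] = -2
x[1] = 1
x[2] = -1
x[3] = 1

x = [-2, 1, -1, 1]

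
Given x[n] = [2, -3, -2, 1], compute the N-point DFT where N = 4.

X[k] = Σ(n=0 to 3) x[n] · ω_4^(nk)
where ω_4 = e^(-2πi/4)

Computing each X[k]:
X[0] = -2
X[1] = 4+4i
X[2] = 2
X[3] = 4-4i

X = [-2, 4+4i, 2, 4-4i]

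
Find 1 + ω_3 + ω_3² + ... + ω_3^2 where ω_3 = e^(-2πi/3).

Sum of all nth roots of unity equals 0 for n > 1 (geometric series with r ≠ 1).

0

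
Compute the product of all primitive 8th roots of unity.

The primitive 8th roots of unity are ω_8^k for k coprime to 8: k ∈ {1, 3, 5, 7}
Their product equals the constant term of the cyclotomic polynomial Φ_8(x) up to sign.
For n ≥ 3, the product of all primitive nth roots of unity is 1. (For n=1 it is 1; for n=2 it is -1.)

1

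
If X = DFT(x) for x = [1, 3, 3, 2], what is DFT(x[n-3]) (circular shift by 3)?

Time shift by 3: X_shifted[k] = ω_4^(3k) · X[k]
Shifted x = [3, 3, 2, 1]

DFT(x[n-3]) = [9, 1-2i, 1, 1+2i]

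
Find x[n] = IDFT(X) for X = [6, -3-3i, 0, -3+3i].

x[n] = (1/4) Σ(k=0 to 3) X[k] · e^(2πikn/4)

Computing each x[n]:
x[0] = 0
x[1] = 3
x[2] = 3
x[3] = 0

x = [0, 3, 3, 0]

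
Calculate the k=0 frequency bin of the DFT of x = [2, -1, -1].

X[0] = Σ(n=0 to 2) x[n] · ω_3^0 = Σ x[n]
= (2) + (-1) + (-1)

X[0] = 0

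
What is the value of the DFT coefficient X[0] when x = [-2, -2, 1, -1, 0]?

X[0] = Σ(n=0 to 4) x[n] · ω_5^0 = Σ x[n]
= (-2) + (-2) + (1) + (-1) + (0)

X[0] = -4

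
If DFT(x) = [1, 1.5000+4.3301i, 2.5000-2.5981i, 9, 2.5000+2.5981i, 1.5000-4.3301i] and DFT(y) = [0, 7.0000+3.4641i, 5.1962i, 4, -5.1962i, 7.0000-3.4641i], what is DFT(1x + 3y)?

By linearity: DFT(1x + 3y) = 1·DFT(x) + 3·DFT(y)
= 1·[1, 1.5000+4.3301i, 2.5000-2.5981i, 9, 2.5000+2.5981i, 1.5000-4.3301i] + 3·[0, 7.0000+3.4641i, 5.1962i, 4, -5.1962i, 7.0000-3.4641i]

Computing element-wise:
Z[0] = 1·(1) + 3·(0) = 1
Z[1] = 1·(1.5000+4.3301i) + 3·(7.0000+3.4641i) = 22.5000+14.7224i
Z[2] = 1·(2.5000-2.5981i) + 3·(5.1962i) = 2.5000+12.9905i
Z[3] = 1·(9) + 3·(4) = 21
Z[4] = 1·(2.5000+2.5981i) + 3·(-5.1962i) = 2.5000-12.9905i
Z[5] = 1·(1.5000-4.3301i) + 3·(7.0000-3.4641i) = 22.5000-14.7224i

DFT(1x + 3y) = 1·X + 3·Y = [1, 22.5000+14.7224i, 2.5000+12.9905i, 21, 2.5000-12.9905i, 22.5000-14.7224i]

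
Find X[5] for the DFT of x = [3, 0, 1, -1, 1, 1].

X[5] = Σ(n=0 to 5) x[n] · ω_6^(5n) where ω_6 = e^(-2πi/6)
= (3)·ω_6^0 + (0)·ω_6^5 + (1)·ω_6^10 + (-1)·ω_6^15 + (1)·ω_6^20 + (1)·ω_6^25

X[5] = 3.5000-0.8660i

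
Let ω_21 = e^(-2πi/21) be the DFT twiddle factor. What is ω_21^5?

ω_21^5 = e^(-2πi·5/21)
= cos(-2π·5/21) + i·sin(-2π·5/21)
= cos(-10π/21) + i·sin(-10π/21)

ω_21^5 = cos(-10π/21) + i·sin(-10π/21) = 0.0747-0.9972i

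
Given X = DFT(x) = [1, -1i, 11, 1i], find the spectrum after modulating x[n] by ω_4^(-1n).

Modulation property: DFT(ω_4^(-1n)·x[n]) = X[(k-1) mod 4], so circularly shift X by 1 positions.

X[k-1] = [1i, 1, -1i, 11]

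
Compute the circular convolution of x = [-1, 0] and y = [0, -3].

(x ⊛ y)[n] = Σ(m=0 to 1) x[m] · y[(n-m) mod 2]

Computing each output sample:
(x ⊛ y)[0] = 0
(x ⊛ y)[1] = 3

x ⊛ y = [0, 3]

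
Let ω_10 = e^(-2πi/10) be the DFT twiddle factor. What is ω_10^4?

ω_10^4 = e^(-2πi·4/10)
= cos(-2π·4/10) + i·sin(-2π·4/10)
= cos(-8π/10) + i·sin(-8π/10)

ω_10^4 = cos(-8π/10) + i·sin(-8π/10) = -0.8090-0.5878i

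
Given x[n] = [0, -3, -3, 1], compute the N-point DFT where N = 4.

X[k] = Σ(n=0 to 3) x[n] · ω_4^(nk)
where ω_4 = e^(-2πi/4)

Computing each X[k]:
X[0] = -5
X[1] = 3+4i
X[2] = -1
X[3] = 3-4i

X = [-5, 3+4i, -1, 3-4i]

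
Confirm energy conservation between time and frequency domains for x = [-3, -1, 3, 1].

Time domain:
Σ|x[n]|² = |-3|² + |-1|² + |3|² + |1|² = 20.0000

Frequency domain:
(1/4)Σ|X[k]|² = (1/4)(|0|² + |-6+2i|² + |0|² + |-6-2i|²) = (1/4)·80.0000 = 20.0000

Both sides agree, confirming Parseval's theorem.

Σ|x[n]|² = (1/N)Σ|X[k]|² = 20.0000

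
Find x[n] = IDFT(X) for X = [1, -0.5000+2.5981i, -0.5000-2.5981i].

x[n] = (1/3) Σ(k=0 to 2) X[k] · e^(2πikn/3)

Computing each x[n]:
x[0] = 0
x[1] = -1
x[2] = 2

x = [0, -1, 2]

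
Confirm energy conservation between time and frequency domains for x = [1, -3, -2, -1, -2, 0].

Time domain:
Σ|x[n]|² = |1|² + |-3|² + |-2|² + |-1|² + |-2|² + |0|² = 19.0000

Frequency domain:
(1/6)Σ|X[k]|² = (1/6)(|-7|² + |2.5000+2.5981i|² + |3.5000+2.5981i|² + |1|² + |3.5000-2.5981i|² + |2.5000-2.5981i|²) = (1/6)·114.0000 = 19.0000

Both sides agree, confirming Parseval's theorem.

Σ|x[n]|² = (1/N)Σ|X[k]|² = 19.0000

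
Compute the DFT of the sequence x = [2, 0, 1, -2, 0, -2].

X[k] = Σ(n=0 to 5) x[n] · ω_6^(nk)
where ω_6 = e^(-2πi/6)

Computing each X[k]:
X[0] = -1
X[1] = 2.5000-2.5981i
X[2] = 0.5000-0.8660i
X[3] = 7
X[4] = 0.5000+0.8660i
X[5] = 2.5000+2.5981i

X = [-1, 2.5000-2.5981i, 0.5000-0.8660i, 7, 0.5000+0.8660i, 2.5000+2.5981i]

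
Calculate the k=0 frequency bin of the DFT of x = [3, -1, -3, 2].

X[0] = Σ(n=0 to 3) x[n] · ω_4^0 = Σ x[n]
= (3) + (-1) + (-3) + (2)

X[0] = 1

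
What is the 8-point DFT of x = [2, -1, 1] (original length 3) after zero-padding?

Original 3-point DFT: [2, 2.0000+1.7321i, 2.0000-1.7321i]
Zero-padded 8-point DFT provides frequency interpolation.

DFT_8([x, 0, ...]) = [2, 1.2929-0.2929i, 1+1i, 2.7071+1.7071i, 4, 2.7071-1.7071i, 1-1i, 1.2929+0.2929i]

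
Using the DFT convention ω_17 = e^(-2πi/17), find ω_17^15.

ω_17^15 = e^(-2πi·15/17)
= cos(-2π·15/17) + i·sin(-2π·15/17)
= cos(-30π/17) + i·sin(-30π/17)

ω_17^15 = cos(-30π/17) + i·sin(-30π/17) = 0.7390+0.6737i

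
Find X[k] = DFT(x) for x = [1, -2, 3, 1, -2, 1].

X[k] = Σ(n=0 to 5) x[n] · ω_6^(nk)
where ω_6 = e^(-2πi/6)

Computing each X[k]:
X[0] = 2
X[1] = -1.0000-1.7321i
X[2] = 2.0000+6.9282i
X[3] = 2
X[4] = 2.0000-6.9282i
X[5] = -1.0000+1.7321i

X = [2, -1.0000-1.7321i, 2.0000+6.9282i, 2, 2.0000-6.9282i, -1.0000+1.7321i]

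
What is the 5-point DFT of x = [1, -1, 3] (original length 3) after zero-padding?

Original 3-point DFT: [3, 3.4641i, -3.4641i]
Zero-padded 5-point DFT provides frequency interpolation.

DFT_5([x, 0, ...]) = [3, -1.7361-0.8123i, 2.7361+3.4410i, 2.7361-3.4410i, -1.7361+0.8123i]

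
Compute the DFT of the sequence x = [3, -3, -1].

X[k] = Σ(n=0 to 2) x[n] · ω_3^(nk)
where ω_3 = e^(-2πi/3)

Computing each X[k]:
X[0] = -1
X[1] = 5.0000+1.7321i
X[2] = 5.0000-1.7321i

X = [-1, 5.0000+1.7321i, 5.0000-1.7321i]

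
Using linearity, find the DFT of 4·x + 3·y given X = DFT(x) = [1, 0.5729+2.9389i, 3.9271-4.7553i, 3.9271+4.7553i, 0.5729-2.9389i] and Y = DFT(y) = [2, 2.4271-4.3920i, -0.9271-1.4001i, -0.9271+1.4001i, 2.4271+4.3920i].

By linearity: DFT(4x + 3y) = 4·DFT(x) + 3·DFT(y)
= 4·[1, 0.5729+2.9389i, 3.9271-4.7553i, 3.9271+4.7553i, 0.5729-2.9389i] + 3·[2, 2.4271-4.3920i, -0.9271-1.4001i, -0.9271+1.4001i, 2.4271+4.3920i]

Computing element-wise:
Z[0] = 4·(1) + 3·(2) = 10
Z[1] = 4·(0.5729+2.9389i) + 3·(2.4271-4.3920i) = 9.5729-1.4204i
Z[2] = 4·(3.9271-4.7553i) + 3·(-0.9271-1.4001i) = 12.9271-23.2215i
Z[3] = 4·(3.9271+4.7553i) + 3·(-0.9271+1.4001i) = 12.9271+23.2215i
Z[4] = 4·(0.5729-2.9389i) + 3·(2.4271+4.3920i) = 9.5729+1.4204i

DFT(4x + 3y) = 4·X + 3·Y = [10, 9.5729-1.4204i, 12.9271-23.2215i, 12.9271+23.2215i, 9.5729+1.4204i]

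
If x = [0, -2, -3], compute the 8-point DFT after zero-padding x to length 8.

Original 3-point DFT: [-5, 2.5000-0.8660i, 2.5000+0.8660i]
Zero-padded 8-point DFT provides frequency interpolation.

DFT_8([x, 0, ...]) = [-5, -1.4142+4.4142i, 3+2i, 1.4142-1.5858i, -1, 1.4142+1.5858i, 3-2i, -1.4142-4.4142i]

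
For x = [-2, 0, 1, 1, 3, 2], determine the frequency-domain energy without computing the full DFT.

Parseval: Σ|x[n]|² = (1/N)Σ|X[k]|², so Σ|X[k]|² = N·Σ|x[n]|² = 6·19.0000

Σ|X[k]|² = N·Σ|x[n]|² = 6·19.0000 = 114.0000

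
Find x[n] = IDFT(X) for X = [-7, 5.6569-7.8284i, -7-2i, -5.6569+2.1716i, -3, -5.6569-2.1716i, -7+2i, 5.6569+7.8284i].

x[n] = (1/8) Σ(k=0 to 7) X[k] · e^(2πikn/8)

Computing each x[n]:
x[0] = -3
x[1] = 3
x[2] = 3
x[3] = -2
x[4] = -3
x[5] = -3
x[6] = -2
x[7] = 0

x = [-3, 3, 3, -2, -3, -3, -2, 0]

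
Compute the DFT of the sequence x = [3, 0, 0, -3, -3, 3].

X[k] = Σ(n=0 to 5) x[n] · ω_6^(nk)
where ω_6 = e^(-2πi/6)

Computing each X[k]:
X[0] = 0
X[1] = 9
X[2] = 5.1962i
X[3] = 0
X[4] = -5.1962i
X[5] = 9

X = [0, 9, 5.1962i, 0, -5.1962i, 9]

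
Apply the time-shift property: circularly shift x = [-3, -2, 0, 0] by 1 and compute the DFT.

Time shift by 1: X_shifted[k] = ω_4^(1k) · X[k]
Shifted x = [0, -3, -2, 0]

DFT(x[n-1]) = [-5, 2+3i, 1, 2-3i]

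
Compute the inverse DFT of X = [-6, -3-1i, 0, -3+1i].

x[n] = (1/4) Σ(k=0 to 3) X[k] · e^(2πikn/4)

Computing each x[n]:
x[0] = -3
x[1] = -1
x[2] = 0
x[3] = -2

x = [-3, -1, 0, -2]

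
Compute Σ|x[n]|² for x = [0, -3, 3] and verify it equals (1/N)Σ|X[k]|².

Time domain:
Σ|x[n]|² = |0|² + |-3|² + |3|² = 18.0000

Frequency domain:
(1/3)Σ|X[k]|² = (1/3)(|0|² + |5.1962i|² + |-5.1962i|²) = (1/3)·54.0000 = 18.0000

Both sides agree, confirming Parseval's theorem.

Σ|x[n]|² = (1/N)Σ|X[k]|² = 18.0000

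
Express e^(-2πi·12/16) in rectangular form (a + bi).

ω_16^12 = e^(-2πi·12/16)
= cos(-2π·12/16) + i·sin(-2π·12/16)
= cos(-24π/16) + i·sin(-24π/16)

ω_16^12 = cos(-24π/16) + i·sin(-24π/16) = 1i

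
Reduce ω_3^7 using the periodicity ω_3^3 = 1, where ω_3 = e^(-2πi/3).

Since ω_3^3 = 1, powers reduce modulo 3.
7 mod 3 = 1
So ω_3^7 = ω_3^1 = e^(-2πi·1/3)

ω_3^7 = ω_3^1 = -0.5000-0.8660i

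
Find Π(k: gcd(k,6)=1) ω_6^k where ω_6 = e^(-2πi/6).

The primitive 6th roots of unity are ω_6^k for k coprime to 6: k ∈ {1, 5}
Their product equals the constant term of the cyclotomic polynomial Φ_6(x) up to sign.
For n ≥ 3, the product of all primitive nth roots of unity is 1. (For n=1 it is 1; for n=2 it is -1.)

1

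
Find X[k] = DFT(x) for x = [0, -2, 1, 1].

X[k] = Σ(n=0 to 3) x[n] · ω_4^(nk)
where ω_4 = e^(-2πi/4)

Computing each X[k]:
X[0] = 0
X[1] = -1+3i
X[2] = 2
X[3] = -1-3i

X = [0, -1+3i, 2, -1-3i]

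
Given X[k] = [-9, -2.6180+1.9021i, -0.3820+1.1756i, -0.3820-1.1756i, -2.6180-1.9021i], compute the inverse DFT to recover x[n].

x[n] = (1/5) Σ(k=0 to 4) X[k] · e^(2πikn/5)

Computing each x[n]:
x[0] = -3
x[1] = -3
x[2] = -1
x[3] = -1
x[4] = -1

x = [-3, -3, -1, -1, -1]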